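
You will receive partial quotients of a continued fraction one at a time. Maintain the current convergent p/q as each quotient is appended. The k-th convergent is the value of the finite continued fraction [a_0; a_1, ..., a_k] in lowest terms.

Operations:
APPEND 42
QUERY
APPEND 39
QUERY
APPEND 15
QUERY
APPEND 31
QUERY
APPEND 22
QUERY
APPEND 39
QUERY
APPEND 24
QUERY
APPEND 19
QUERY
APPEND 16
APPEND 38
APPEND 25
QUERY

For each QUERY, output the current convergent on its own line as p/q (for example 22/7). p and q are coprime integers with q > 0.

APPEND 42: p_0 = 42·1 + 0 = 42, q_0 = 42·0 + 1 = 1 → 42/1
APPEND 39: p_1 = 39·42 + 1 = 1639, q_1 = 39·1 + 0 = 39 → 1639/39
APPEND 15: p_2 = 15·1639 + 42 = 24627, q_2 = 15·39 + 1 = 586 → 24627/586
APPEND 31: p_3 = 31·24627 + 1639 = 765076, q_3 = 31·586 + 39 = 18205 → 765076/18205
APPEND 22: p_4 = 22·765076 + 24627 = 16856299, q_4 = 22·18205 + 586 = 401096 → 16856299/401096
APPEND 39: p_5 = 39·16856299 + 765076 = 658160737, q_5 = 39·401096 + 18205 = 15660949 → 658160737/15660949
APPEND 24: p_6 = 24·658160737 + 16856299 = 15812713987, q_6 = 24·15660949 + 401096 = 376263872 → 15812713987/376263872
APPEND 19: p_7 = 19·15812713987 + 658160737 = 301099726490, q_7 = 19·376263872 + 15660949 = 7164674517 → 301099726490/7164674517
APPEND 16: p_8 = 16·301099726490 + 15812713987 = 4833408337827, q_8 = 16·7164674517 + 376263872 = 115011056144 → 4833408337827/115011056144
APPEND 38: p_9 = 38·4833408337827 + 301099726490 = 183970616563916, q_9 = 38·115011056144 + 7164674517 = 4377584807989 → 183970616563916/4377584807989
APPEND 25: p_10 = 25·183970616563916 + 4833408337827 = 4604098822435727, q_10 = 25·4377584807989 + 115011056144 = 109554631255869 → 4604098822435727/109554631255869

42/1
1639/39
24627/586
765076/18205
16856299/401096
658160737/15660949
15812713987/376263872
301099726490/7164674517
4604098822435727/109554631255869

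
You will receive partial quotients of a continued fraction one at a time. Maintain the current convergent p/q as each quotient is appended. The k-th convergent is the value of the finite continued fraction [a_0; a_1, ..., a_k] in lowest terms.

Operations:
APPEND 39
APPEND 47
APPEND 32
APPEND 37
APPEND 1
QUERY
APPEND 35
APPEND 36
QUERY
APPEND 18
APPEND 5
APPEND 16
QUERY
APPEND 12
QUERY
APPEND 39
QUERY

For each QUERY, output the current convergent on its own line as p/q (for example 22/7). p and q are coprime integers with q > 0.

2233460/57237
2894683448/74182209
4273271414825/109511357253
51543074900833/1320897163190
2014453192547312/51624500721663

APPEND 39: p_0 = 39·1 + 0 = 39, q_0 = 39·0 + 1 = 1 → 39/1
APPEND 47: p_1 = 47·39 + 1 = 1834, q_1 = 47·1 + 0 = 47 → 1834/47
APPEND 32: p_2 = 32·1834 + 39 = 58727, q_2 = 32·47 + 1 = 1505 → 58727/1505
APPEND 37: p_3 = 37·58727 + 1834 = 2174733, q_3 = 37·1505 + 47 = 55732 → 2174733/55732
APPEND 1: p_4 = 1·2174733 + 58727 = 2233460, q_4 = 1·55732 + 1505 = 57237 → 2233460/57237
APPEND 35: p_5 = 35·2233460 + 2174733 = 80345833, q_5 = 35·57237 + 55732 = 2059027 → 80345833/2059027
APPEND 36: p_6 = 36·80345833 + 2233460 = 2894683448, q_6 = 36·2059027 + 57237 = 74182209 → 2894683448/74182209
APPEND 18: p_7 = 18·2894683448 + 80345833 = 52184647897, q_7 = 18·74182209 + 2059027 = 1337338789 → 52184647897/1337338789
APPEND 5: p_8 = 5·52184647897 + 2894683448 = 263817922933, q_8 = 5·1337338789 + 74182209 = 6760876154 → 263817922933/6760876154
APPEND 16: p_9 = 16·263817922933 + 52184647897 = 4273271414825, q_9 = 16·6760876154 + 1337338789 = 109511357253 → 4273271414825/109511357253
APPEND 12: p_10 = 12·4273271414825 + 263817922933 = 51543074900833, q_10 = 12·109511357253 + 6760876154 = 1320897163190 → 51543074900833/1320897163190
APPEND 39: p_11 = 39·51543074900833 + 4273271414825 = 2014453192547312, q_11 = 39·1320897163190 + 109511357253 = 51624500721663 → 2014453192547312/51624500721663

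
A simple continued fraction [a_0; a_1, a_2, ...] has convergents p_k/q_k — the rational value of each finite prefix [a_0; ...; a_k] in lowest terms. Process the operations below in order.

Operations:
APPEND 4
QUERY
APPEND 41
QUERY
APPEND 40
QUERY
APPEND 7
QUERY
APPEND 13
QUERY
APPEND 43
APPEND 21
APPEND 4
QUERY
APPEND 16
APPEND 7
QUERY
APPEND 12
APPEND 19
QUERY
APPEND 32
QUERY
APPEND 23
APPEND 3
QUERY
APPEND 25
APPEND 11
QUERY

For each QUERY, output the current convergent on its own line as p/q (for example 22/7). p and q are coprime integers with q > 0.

APPEND 4: p_0 = 4·1 + 0 = 4, q_0 = 4·0 + 1 = 1 → 4/1
APPEND 41: p_1 = 41·4 + 1 = 165, q_1 = 41·1 + 0 = 41 → 165/41
APPEND 40: p_2 = 40·165 + 4 = 6604, q_2 = 40·41 + 1 = 1641 → 6604/1641
APPEND 7: p_3 = 7·6604 + 165 = 46393, q_3 = 7·1641 + 41 = 11528 → 46393/11528
APPEND 13: p_4 = 13·46393 + 6604 = 609713, q_4 = 13·11528 + 1641 = 151505 → 609713/151505
APPEND 43: p_5 = 43·609713 + 46393 = 26264052, q_5 = 43·151505 + 11528 = 6526243 → 26264052/6526243
APPEND 21: p_6 = 21·26264052 + 609713 = 552154805, q_6 = 21·6526243 + 151505 = 137202608 → 552154805/137202608
APPEND 4: p_7 = 4·552154805 + 26264052 = 2234883272, q_7 = 4·137202608 + 6526243 = 555336675 → 2234883272/555336675
APPEND 16: p_8 = 16·2234883272 + 552154805 = 36310287157, q_8 = 16·555336675 + 137202608 = 9022589408 → 36310287157/9022589408
APPEND 7: p_9 = 7·36310287157 + 2234883272 = 256406893371, q_9 = 7·9022589408 + 555336675 = 63713462531 → 256406893371/63713462531
APPEND 12: p_10 = 12·256406893371 + 36310287157 = 3113193007609, q_10 = 12·63713462531 + 9022589408 = 773584139780 → 3113193007609/773584139780
APPEND 19: p_11 = 19·3113193007609 + 256406893371 = 59407074037942, q_11 = 19·773584139780 + 63713462531 = 14761812118351 → 59407074037942/14761812118351
APPEND 32: p_12 = 32·59407074037942 + 3113193007609 = 1904139562221753, q_12 = 32·14761812118351 + 773584139780 = 473151571927012 → 1904139562221753/473151571927012
APPEND 23: p_13 = 23·1904139562221753 + 59407074037942 = 43854617005138261, q_13 = 23·473151571927012 + 14761812118351 = 10897247966439627 → 43854617005138261/10897247966439627
APPEND 3: p_14 = 3·43854617005138261 + 1904139562221753 = 133467990577636536, q_14 = 3·10897247966439627 + 473151571927012 = 33164895471245893 → 133467990577636536/33164895471245893
APPEND 25: p_15 = 25·133467990577636536 + 43854617005138261 = 3380554381446051661, q_15 = 25·33164895471245893 + 10897247966439627 = 840019634747586952 → 3380554381446051661/840019634747586952
APPEND 11: p_16 = 11·3380554381446051661 + 133467990577636536 = 37319566186484204807, q_16 = 11·840019634747586952 + 33164895471245893 = 9273380877694702365 → 37319566186484204807/9273380877694702365

4/1
165/41
6604/1641
46393/11528
609713/151505
2234883272/555336675
256406893371/63713462531
59407074037942/14761812118351
1904139562221753/473151571927012
133467990577636536/33164895471245893
37319566186484204807/9273380877694702365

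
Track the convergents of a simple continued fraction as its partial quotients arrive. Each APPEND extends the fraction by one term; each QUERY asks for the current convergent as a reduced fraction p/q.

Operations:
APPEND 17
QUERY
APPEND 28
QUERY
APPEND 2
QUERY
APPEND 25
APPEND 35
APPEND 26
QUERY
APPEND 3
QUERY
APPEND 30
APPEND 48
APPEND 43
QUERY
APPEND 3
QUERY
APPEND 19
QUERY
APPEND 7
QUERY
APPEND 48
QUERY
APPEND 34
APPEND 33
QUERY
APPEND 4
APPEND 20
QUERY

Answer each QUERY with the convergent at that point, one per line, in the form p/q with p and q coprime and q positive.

APPEND 17: p_0 = 17·1 + 0 = 17, q_0 = 17·0 + 1 = 1 → 17/1
APPEND 28: p_1 = 28·17 + 1 = 477, q_1 = 28·1 + 0 = 28 → 477/28
APPEND 2: p_2 = 2·477 + 17 = 971, q_2 = 2·28 + 1 = 57 → 971/57
APPEND 25: p_3 = 25·971 + 477 = 24752, q_3 = 25·57 + 28 = 1453 → 24752/1453
APPEND 35: p_4 = 35·24752 + 971 = 867291, q_4 = 35·1453 + 57 = 50912 → 867291/50912
APPEND 26: p_5 = 26·867291 + 24752 = 22574318, q_5 = 26·50912 + 1453 = 1325165 → 22574318/1325165
APPEND 3: p_6 = 3·22574318 + 867291 = 68590245, q_6 = 3·1325165 + 50912 = 4026407 → 68590245/4026407
APPEND 30: p_7 = 30·68590245 + 22574318 = 2080281668, q_7 = 30·4026407 + 1325165 = 122117375 → 2080281668/122117375
APPEND 48: p_8 = 48·2080281668 + 68590245 = 99922110309, q_8 = 48·122117375 + 4026407 = 5865660407 → 99922110309/5865660407
APPEND 43: p_9 = 43·99922110309 + 2080281668 = 4298731024955, q_9 = 43·5865660407 + 122117375 = 252345514876 → 4298731024955/252345514876
APPEND 3: p_10 = 3·4298731024955 + 99922110309 = 12996115185174, q_10 = 3·252345514876 + 5865660407 = 762902205035 → 12996115185174/762902205035
APPEND 19: p_11 = 19·12996115185174 + 4298731024955 = 251224919543261, q_11 = 19·762902205035 + 252345514876 = 14747487410541 → 251224919543261/14747487410541
APPEND 7: p_12 = 7·251224919543261 + 12996115185174 = 1771570551988001, q_12 = 7·14747487410541 + 762902205035 = 103995314078822 → 1771570551988001/103995314078822
APPEND 48: p_13 = 48·1771570551988001 + 251224919543261 = 85286611414967309, q_13 = 48·103995314078822 + 14747487410541 = 5006522563193997 → 85286611414967309/5006522563193997
APPEND 34: p_14 = 34·85286611414967309 + 1771570551988001 = 2901516358660876507, q_14 = 34·5006522563193997 + 103995314078822 = 170325762462674720 → 2901516358660876507/170325762462674720
APPEND 33: p_15 = 33·2901516358660876507 + 85286611414967309 = 95835326447223892040, q_15 = 33·170325762462674720 + 5006522563193997 = 5625756683831459757 → 95835326447223892040/5625756683831459757
APPEND 4: p_16 = 4·95835326447223892040 + 2901516358660876507 = 386242822147556444667, q_16 = 4·5625756683831459757 + 170325762462674720 = 22673352497788513748 → 386242822147556444667/22673352497788513748
APPEND 20: p_17 = 20·386242822147556444667 + 95835326447223892040 = 7820691769398352785380, q_17 = 20·22673352497788513748 + 5625756683831459757 = 459092806639601734717 → 7820691769398352785380/459092806639601734717

17/1
477/28
971/57
22574318/1325165
68590245/4026407
4298731024955/252345514876
12996115185174/762902205035
251224919543261/14747487410541
1771570551988001/103995314078822
85286611414967309/5006522563193997
95835326447223892040/5625756683831459757
7820691769398352785380/459092806639601734717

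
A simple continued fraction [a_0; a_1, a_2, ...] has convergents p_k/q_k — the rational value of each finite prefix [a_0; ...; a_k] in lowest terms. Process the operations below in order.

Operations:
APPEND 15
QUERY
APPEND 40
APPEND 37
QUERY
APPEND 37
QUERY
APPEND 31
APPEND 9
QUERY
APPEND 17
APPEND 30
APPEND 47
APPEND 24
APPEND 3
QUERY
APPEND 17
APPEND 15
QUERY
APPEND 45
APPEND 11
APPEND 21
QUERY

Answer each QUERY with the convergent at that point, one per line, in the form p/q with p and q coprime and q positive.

15/1
22252/1481
823925/54837
230899268/15367689
408098040023231/27161297716139
106485660927522746/7087239965150609
1115587165268808771738/74248813158830173885

APPEND 15: p_0 = 15·1 + 0 = 15, q_0 = 15·0 + 1 = 1 → 15/1
APPEND 40: p_1 = 40·15 + 1 = 601, q_1 = 40·1 + 0 = 40 → 601/40
APPEND 37: p_2 = 37·601 + 15 = 22252, q_2 = 37·40 + 1 = 1481 → 22252/1481
APPEND 37: p_3 = 37·22252 + 601 = 823925, q_3 = 37·1481 + 40 = 54837 → 823925/54837
APPEND 31: p_4 = 31·823925 + 22252 = 25563927, q_4 = 31·54837 + 1481 = 1701428 → 25563927/1701428
APPEND 9: p_5 = 9·25563927 + 823925 = 230899268, q_5 = 9·1701428 + 54837 = 15367689 → 230899268/15367689
APPEND 17: p_6 = 17·230899268 + 25563927 = 3950851483, q_6 = 17·15367689 + 1701428 = 262952141 → 3950851483/262952141
APPEND 30: p_7 = 30·3950851483 + 230899268 = 118756443758, q_7 = 30·262952141 + 15367689 = 7903931919 → 118756443758/7903931919
APPEND 47: p_8 = 47·118756443758 + 3950851483 = 5585503708109, q_8 = 47·7903931919 + 262952141 = 371747752334 → 5585503708109/371747752334
APPEND 24: p_9 = 24·5585503708109 + 118756443758 = 134170845438374, q_9 = 24·371747752334 + 7903931919 = 8929849987935 → 134170845438374/8929849987935
APPEND 3: p_10 = 3·134170845438374 + 5585503708109 = 408098040023231, q_10 = 3·8929849987935 + 371747752334 = 27161297716139 → 408098040023231/27161297716139
APPEND 17: p_11 = 17·408098040023231 + 134170845438374 = 7071837525833301, q_11 = 17·27161297716139 + 8929849987935 = 470671911162298 → 7071837525833301/470671911162298
APPEND 15: p_12 = 15·7071837525833301 + 408098040023231 = 106485660927522746, q_12 = 15·470671911162298 + 27161297716139 = 7087239965150609 → 106485660927522746/7087239965150609
APPEND 45: p_13 = 45·106485660927522746 + 7071837525833301 = 4798926579264356871, q_13 = 45·7087239965150609 + 470671911162298 = 319396470342939703 → 4798926579264356871/319396470342939703
APPEND 11: p_14 = 11·4798926579264356871 + 106485660927522746 = 52894678032835448327, q_14 = 11·319396470342939703 + 7087239965150609 = 3520448413737487342 → 52894678032835448327/3520448413737487342
APPEND 21: p_15 = 21·52894678032835448327 + 4798926579264356871 = 1115587165268808771738, q_15 = 21·3520448413737487342 + 319396470342939703 = 74248813158830173885 → 1115587165268808771738/74248813158830173885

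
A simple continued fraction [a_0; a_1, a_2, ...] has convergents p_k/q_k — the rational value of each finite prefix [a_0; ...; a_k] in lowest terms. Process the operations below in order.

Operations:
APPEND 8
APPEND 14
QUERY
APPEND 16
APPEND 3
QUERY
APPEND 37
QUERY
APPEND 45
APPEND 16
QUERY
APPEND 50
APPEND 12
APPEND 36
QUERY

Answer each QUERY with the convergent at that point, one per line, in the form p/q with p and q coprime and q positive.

113/14
5561/689
207573/25718
149749109/18553702
3251506145592/402856995139

APPEND 8: p_0 = 8·1 + 0 = 8, q_0 = 8·0 + 1 = 1 → 8/1
APPEND 14: p_1 = 14·8 + 1 = 113, q_1 = 14·1 + 0 = 14 → 113/14
APPEND 16: p_2 = 16·113 + 8 = 1816, q_2 = 16·14 + 1 = 225 → 1816/225
APPEND 3: p_3 = 3·1816 + 113 = 5561, q_3 = 3·225 + 14 = 689 → 5561/689
APPEND 37: p_4 = 37·5561 + 1816 = 207573, q_4 = 37·689 + 225 = 25718 → 207573/25718
APPEND 45: p_5 = 45·207573 + 5561 = 9346346, q_5 = 45·25718 + 689 = 1157999 → 9346346/1157999
APPEND 16: p_6 = 16·9346346 + 207573 = 149749109, q_6 = 16·1157999 + 25718 = 18553702 → 149749109/18553702
APPEND 50: p_7 = 50·149749109 + 9346346 = 7496801796, q_7 = 50·18553702 + 1157999 = 928843099 → 7496801796/928843099
APPEND 12: p_8 = 12·7496801796 + 149749109 = 90111370661, q_8 = 12·928843099 + 18553702 = 11164670890 → 90111370661/11164670890
APPEND 36: p_9 = 36·90111370661 + 7496801796 = 3251506145592, q_9 = 36·11164670890 + 928843099 = 402856995139 → 3251506145592/402856995139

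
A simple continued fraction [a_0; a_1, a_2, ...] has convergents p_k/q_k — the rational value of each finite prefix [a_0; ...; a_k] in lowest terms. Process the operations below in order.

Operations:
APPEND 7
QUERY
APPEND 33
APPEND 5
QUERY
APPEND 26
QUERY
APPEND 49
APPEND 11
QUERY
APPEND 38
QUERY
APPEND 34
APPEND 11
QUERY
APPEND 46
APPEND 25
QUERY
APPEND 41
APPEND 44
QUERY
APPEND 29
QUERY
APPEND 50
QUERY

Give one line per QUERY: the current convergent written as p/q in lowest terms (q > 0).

7/1
1167/166
30574/4349
16522797/2350286
629365579/89524135
236193842892/33597403771
272394486980767/38746766012321
492151047596207095/70006047828990453
14283559440587942717/2031765552973972640
714670123076993342945/101658283696527622453

APPEND 7: p_0 = 7·1 + 0 = 7, q_0 = 7·0 + 1 = 1 → 7/1
APPEND 33: p_1 = 33·7 + 1 = 232, q_1 = 33·1 + 0 = 33 → 232/33
APPEND 5: p_2 = 5·232 + 7 = 1167, q_2 = 5·33 + 1 = 166 → 1167/166
APPEND 26: p_3 = 26·1167 + 232 = 30574, q_3 = 26·166 + 33 = 4349 → 30574/4349
APPEND 49: p_4 = 49·30574 + 1167 = 1499293, q_4 = 49·4349 + 166 = 213267 → 1499293/213267
APPEND 11: p_5 = 11·1499293 + 30574 = 16522797, q_5 = 11·213267 + 4349 = 2350286 → 16522797/2350286
APPEND 38: p_6 = 38·16522797 + 1499293 = 629365579, q_6 = 38·2350286 + 213267 = 89524135 → 629365579/89524135
APPEND 34: p_7 = 34·629365579 + 16522797 = 21414952483, q_7 = 34·89524135 + 2350286 = 3046170876 → 21414952483/3046170876
APPEND 11: p_8 = 11·21414952483 + 629365579 = 236193842892, q_8 = 11·3046170876 + 89524135 = 33597403771 → 236193842892/33597403771
APPEND 46: p_9 = 46·236193842892 + 21414952483 = 10886331725515, q_9 = 46·33597403771 + 3046170876 = 1548526744342 → 10886331725515/1548526744342
APPEND 25: p_10 = 25·10886331725515 + 236193842892 = 272394486980767, q_10 = 25·1548526744342 + 33597403771 = 38746766012321 → 272394486980767/38746766012321
APPEND 41: p_11 = 41·272394486980767 + 10886331725515 = 11179060297936962, q_11 = 41·38746766012321 + 1548526744342 = 1590165933249503 → 11179060297936962/1590165933249503
APPEND 44: p_12 = 44·11179060297936962 + 272394486980767 = 492151047596207095, q_12 = 44·1590165933249503 + 38746766012321 = 70006047828990453 → 492151047596207095/70006047828990453
APPEND 29: p_13 = 29·492151047596207095 + 11179060297936962 = 14283559440587942717, q_13 = 29·70006047828990453 + 1590165933249503 = 2031765552973972640 → 14283559440587942717/2031765552973972640
APPEND 50: p_14 = 50·14283559440587942717 + 492151047596207095 = 714670123076993342945, q_14 = 50·2031765552973972640 + 70006047828990453 = 101658283696527622453 → 714670123076993342945/101658283696527622453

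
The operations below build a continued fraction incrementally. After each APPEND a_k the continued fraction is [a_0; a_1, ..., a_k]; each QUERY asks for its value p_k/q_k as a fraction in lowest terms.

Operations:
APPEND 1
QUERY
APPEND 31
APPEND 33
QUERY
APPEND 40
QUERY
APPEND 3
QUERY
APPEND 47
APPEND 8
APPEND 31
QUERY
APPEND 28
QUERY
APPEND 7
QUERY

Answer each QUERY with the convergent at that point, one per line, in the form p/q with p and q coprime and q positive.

1/1
1057/1024
42312/40991
127993/123997
1512405550/1465187557
42395947257/41072326393
298284036349/288971472308

APPEND 1: p_0 = 1·1 + 0 = 1, q_0 = 1·0 + 1 = 1 → 1/1
APPEND 31: p_1 = 31·1 + 1 = 32, q_1 = 31·1 + 0 = 31 → 32/31
APPEND 33: p_2 = 33·32 + 1 = 1057, q_2 = 33·31 + 1 = 1024 → 1057/1024
APPEND 40: p_3 = 40·1057 + 32 = 42312, q_3 = 40·1024 + 31 = 40991 → 42312/40991
APPEND 3: p_4 = 3·42312 + 1057 = 127993, q_4 = 3·40991 + 1024 = 123997 → 127993/123997
APPEND 47: p_5 = 47·127993 + 42312 = 6057983, q_5 = 47·123997 + 40991 = 5868850 → 6057983/5868850
APPEND 8: p_6 = 8·6057983 + 127993 = 48591857, q_6 = 8·5868850 + 123997 = 47074797 → 48591857/47074797
APPEND 31: p_7 = 31·48591857 + 6057983 = 1512405550, q_7 = 31·47074797 + 5868850 = 1465187557 → 1512405550/1465187557
APPEND 28: p_8 = 28·1512405550 + 48591857 = 42395947257, q_8 = 28·1465187557 + 47074797 = 41072326393 → 42395947257/41072326393
APPEND 7: p_9 = 7·42395947257 + 1512405550 = 298284036349, q_9 = 7·41072326393 + 1465187557 = 288971472308 → 298284036349/288971472308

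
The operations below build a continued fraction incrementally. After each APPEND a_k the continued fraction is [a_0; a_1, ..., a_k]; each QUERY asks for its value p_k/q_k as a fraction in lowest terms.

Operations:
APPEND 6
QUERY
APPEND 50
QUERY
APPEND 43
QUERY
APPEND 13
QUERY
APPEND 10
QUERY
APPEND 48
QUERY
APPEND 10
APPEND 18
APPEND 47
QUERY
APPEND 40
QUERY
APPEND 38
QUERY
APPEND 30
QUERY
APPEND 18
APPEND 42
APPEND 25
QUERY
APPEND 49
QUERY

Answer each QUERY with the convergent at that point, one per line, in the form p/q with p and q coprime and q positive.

6/1
301/50
12949/2151
168638/28013
1699329/282281
81736430/13577501
697588505973/115878668024
27918365120672/4637609329699
1061595463091509/176345033196586
31875782257865942/5294988605227279
604938680142463715265/100488307778709957983
29666169881159376409457/4927942794022339247982

APPEND 6: p_0 = 6·1 + 0 = 6, q_0 = 6·0 + 1 = 1 → 6/1
APPEND 50: p_1 = 50·6 + 1 = 301, q_1 = 50·1 + 0 = 50 → 301/50
APPEND 43: p_2 = 43·301 + 6 = 12949, q_2 = 43·50 + 1 = 2151 → 12949/2151
APPEND 13: p_3 = 13·12949 + 301 = 168638, q_3 = 13·2151 + 50 = 28013 → 168638/28013
APPEND 10: p_4 = 10·168638 + 12949 = 1699329, q_4 = 10·28013 + 2151 = 282281 → 1699329/282281
APPEND 48: p_5 = 48·1699329 + 168638 = 81736430, q_5 = 48·282281 + 28013 = 13577501 → 81736430/13577501
APPEND 10: p_6 = 10·81736430 + 1699329 = 819063629, q_6 = 10·13577501 + 282281 = 136057291 → 819063629/136057291
APPEND 18: p_7 = 18·819063629 + 81736430 = 14824881752, q_7 = 18·136057291 + 13577501 = 2462608739 → 14824881752/2462608739
APPEND 47: p_8 = 47·14824881752 + 819063629 = 697588505973, q_8 = 47·2462608739 + 136057291 = 115878668024 → 697588505973/115878668024
APPEND 40: p_9 = 40·697588505973 + 14824881752 = 27918365120672, q_9 = 40·115878668024 + 2462608739 = 4637609329699 → 27918365120672/4637609329699
APPEND 38: p_10 = 38·27918365120672 + 697588505973 = 1061595463091509, q_10 = 38·4637609329699 + 115878668024 = 176345033196586 → 1061595463091509/176345033196586
APPEND 30: p_11 = 30·1061595463091509 + 27918365120672 = 31875782257865942, q_11 = 30·176345033196586 + 4637609329699 = 5294988605227279 → 31875782257865942/5294988605227279
APPEND 18: p_12 = 18·31875782257865942 + 1061595463091509 = 574825676104678465, q_12 = 18·5294988605227279 + 176345033196586 = 95486139927287608 → 574825676104678465/95486139927287608
APPEND 42: p_13 = 42·574825676104678465 + 31875782257865942 = 24174554178654361472, q_13 = 42·95486139927287608 + 5294988605227279 = 4015712865551306815 → 24174554178654361472/4015712865551306815
APPEND 25: p_14 = 25·24174554178654361472 + 574825676104678465 = 604938680142463715265, q_14 = 25·4015712865551306815 + 95486139927287608 = 100488307778709957983 → 604938680142463715265/100488307778709957983
APPEND 49: p_15 = 49·604938680142463715265 + 24174554178654361472 = 29666169881159376409457, q_15 = 49·100488307778709957983 + 4015712865551306815 = 4927942794022339247982 → 29666169881159376409457/4927942794022339247982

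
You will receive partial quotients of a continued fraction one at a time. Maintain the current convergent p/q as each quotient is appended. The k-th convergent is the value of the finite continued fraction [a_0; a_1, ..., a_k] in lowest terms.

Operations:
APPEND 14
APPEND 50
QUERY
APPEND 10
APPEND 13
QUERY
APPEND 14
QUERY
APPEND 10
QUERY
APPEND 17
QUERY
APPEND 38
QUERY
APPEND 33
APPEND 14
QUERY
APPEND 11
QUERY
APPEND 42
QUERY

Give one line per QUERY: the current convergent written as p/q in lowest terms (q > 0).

701/50
92013/6563
1295206/92383
13044073/930393
223044447/15909064
8488733059/605474825
3933406028575/280557570871
43547817549719/3106129857870
1832941743116773/130738011601411

APPEND 14: p_0 = 14·1 + 0 = 14, q_0 = 14·0 + 1 = 1 → 14/1
APPEND 50: p_1 = 50·14 + 1 = 701, q_1 = 50·1 + 0 = 50 → 701/50
APPEND 10: p_2 = 10·701 + 14 = 7024, q_2 = 10·50 + 1 = 501 → 7024/501
APPEND 13: p_3 = 13·7024 + 701 = 92013, q_3 = 13·501 + 50 = 6563 → 92013/6563
APPEND 14: p_4 = 14·92013 + 7024 = 1295206, q_4 = 14·6563 + 501 = 92383 → 1295206/92383
APPEND 10: p_5 = 10·1295206 + 92013 = 13044073, q_5 = 10·92383 + 6563 = 930393 → 13044073/930393
APPEND 17: p_6 = 17·13044073 + 1295206 = 223044447, q_6 = 17·930393 + 92383 = 15909064 → 223044447/15909064
APPEND 38: p_7 = 38·223044447 + 13044073 = 8488733059, q_7 = 38·15909064 + 930393 = 605474825 → 8488733059/605474825
APPEND 33: p_8 = 33·8488733059 + 223044447 = 280351235394, q_8 = 33·605474825 + 15909064 = 19996578289 → 280351235394/19996578289
APPEND 14: p_9 = 14·280351235394 + 8488733059 = 3933406028575, q_9 = 14·19996578289 + 605474825 = 280557570871 → 3933406028575/280557570871
APPEND 11: p_10 = 11·3933406028575 + 280351235394 = 43547817549719, q_10 = 11·280557570871 + 19996578289 = 3106129857870 → 43547817549719/3106129857870
APPEND 42: p_11 = 42·43547817549719 + 3933406028575 = 1832941743116773, q_11 = 42·3106129857870 + 280557570871 = 130738011601411 → 1832941743116773/130738011601411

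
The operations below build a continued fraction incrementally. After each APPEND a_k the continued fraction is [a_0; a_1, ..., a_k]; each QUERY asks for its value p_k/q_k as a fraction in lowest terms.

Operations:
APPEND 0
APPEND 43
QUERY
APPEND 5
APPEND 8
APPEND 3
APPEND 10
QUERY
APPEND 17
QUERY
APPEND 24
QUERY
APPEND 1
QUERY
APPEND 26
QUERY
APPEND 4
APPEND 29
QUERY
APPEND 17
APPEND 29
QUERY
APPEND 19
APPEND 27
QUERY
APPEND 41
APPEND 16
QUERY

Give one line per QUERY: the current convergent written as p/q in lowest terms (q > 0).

APPEND 0: p_0 = 0·1 + 0 = 0, q_0 = 0·0 + 1 = 1 → 0/1
APPEND 43: p_1 = 43·0 + 1 = 1, q_1 = 43·1 + 0 = 43 → 1/43
APPEND 5: p_2 = 5·1 + 0 = 5, q_2 = 5·43 + 1 = 216 → 5/216
APPEND 8: p_3 = 8·5 + 1 = 41, q_3 = 8·216 + 43 = 1771 → 41/1771
APPEND 3: p_4 = 3·41 + 5 = 128, q_4 = 3·1771 + 216 = 5529 → 128/5529
APPEND 10: p_5 = 10·128 + 41 = 1321, q_5 = 10·5529 + 1771 = 57061 → 1321/57061
APPEND 17: p_6 = 17·1321 + 128 = 22585, q_6 = 17·57061 + 5529 = 975566 → 22585/975566
APPEND 24: p_7 = 24·22585 + 1321 = 543361, q_7 = 24·975566 + 57061 = 23470645 → 543361/23470645
APPEND 1: p_8 = 1·543361 + 22585 = 565946, q_8 = 1·23470645 + 975566 = 24446211 → 565946/24446211
APPEND 26: p_9 = 26·565946 + 543361 = 15257957, q_9 = 26·24446211 + 23470645 = 659072131 → 15257957/659072131
APPEND 4: p_10 = 4·15257957 + 565946 = 61597774, q_10 = 4·659072131 + 24446211 = 2660734735 → 61597774/2660734735
APPEND 29: p_11 = 29·61597774 + 15257957 = 1801593403, q_11 = 29·2660734735 + 659072131 = 77820379446 → 1801593403/77820379446
APPEND 17: p_12 = 17·1801593403 + 61597774 = 30688685625, q_12 = 17·77820379446 + 2660734735 = 1325607185317 → 30688685625/1325607185317
APPEND 29: p_13 = 29·30688685625 + 1801593403 = 891773476528, q_13 = 29·1325607185317 + 77820379446 = 38520428753639 → 891773476528/38520428753639
APPEND 19: p_14 = 19·891773476528 + 30688685625 = 16974384739657, q_14 = 19·38520428753639 + 1325607185317 = 733213753504458 → 16974384739657/733213753504458
APPEND 27: p_15 = 27·16974384739657 + 891773476528 = 459200161447267, q_15 = 27·733213753504458 + 38520428753639 = 19835291773374005 → 459200161447267/19835291773374005
APPEND 41: p_16 = 41·459200161447267 + 16974384739657 = 18844181004077604, q_16 = 41·19835291773374005 + 733213753504458 = 813980176461838663 → 18844181004077604/813980176461838663
APPEND 16: p_17 = 16·18844181004077604 + 459200161447267 = 301966096226688931, q_17 = 16·813980176461838663 + 19835291773374005 = 13043518115162792613 → 301966096226688931/13043518115162792613

1/43
1321/57061
22585/975566
543361/23470645
565946/24446211
15257957/659072131
1801593403/77820379446
891773476528/38520428753639
459200161447267/19835291773374005
301966096226688931/13043518115162792613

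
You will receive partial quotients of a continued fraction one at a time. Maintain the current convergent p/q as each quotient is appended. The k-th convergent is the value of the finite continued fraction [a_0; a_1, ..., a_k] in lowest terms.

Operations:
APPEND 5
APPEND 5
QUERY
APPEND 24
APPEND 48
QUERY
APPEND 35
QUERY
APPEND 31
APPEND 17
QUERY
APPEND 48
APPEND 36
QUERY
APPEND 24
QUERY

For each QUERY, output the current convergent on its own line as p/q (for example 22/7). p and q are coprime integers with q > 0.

26/5
30218/5813
1058259/203576
559274458/107586949
968167642774/186245234905
23262901436807/4475056127941

APPEND 5: p_0 = 5·1 + 0 = 5, q_0 = 5·0 + 1 = 1 → 5/1
APPEND 5: p_1 = 5·5 + 1 = 26, q_1 = 5·1 + 0 = 5 → 26/5
APPEND 24: p_2 = 24·26 + 5 = 629, q_2 = 24·5 + 1 = 121 → 629/121
APPEND 48: p_3 = 48·629 + 26 = 30218, q_3 = 48·121 + 5 = 5813 → 30218/5813
APPEND 35: p_4 = 35·30218 + 629 = 1058259, q_4 = 35·5813 + 121 = 203576 → 1058259/203576
APPEND 31: p_5 = 31·1058259 + 30218 = 32836247, q_5 = 31·203576 + 5813 = 6316669 → 32836247/6316669
APPEND 17: p_6 = 17·32836247 + 1058259 = 559274458, q_6 = 17·6316669 + 203576 = 107586949 → 559274458/107586949
APPEND 48: p_7 = 48·559274458 + 32836247 = 26878010231, q_7 = 48·107586949 + 6316669 = 5170490221 → 26878010231/5170490221
APPEND 36: p_8 = 36·26878010231 + 559274458 = 968167642774, q_8 = 36·5170490221 + 107586949 = 186245234905 → 968167642774/186245234905
APPEND 24: p_9 = 24·968167642774 + 26878010231 = 23262901436807, q_9 = 24·186245234905 + 5170490221 = 4475056127941 → 23262901436807/4475056127941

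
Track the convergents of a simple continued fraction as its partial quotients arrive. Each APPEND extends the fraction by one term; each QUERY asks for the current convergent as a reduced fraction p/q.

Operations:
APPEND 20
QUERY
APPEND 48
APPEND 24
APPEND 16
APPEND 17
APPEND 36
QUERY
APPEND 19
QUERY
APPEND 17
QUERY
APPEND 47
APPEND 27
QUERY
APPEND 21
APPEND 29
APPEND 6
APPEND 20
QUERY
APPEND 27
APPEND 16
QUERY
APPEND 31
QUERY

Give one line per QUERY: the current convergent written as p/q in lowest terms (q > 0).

20/1
227827989/11379556
4335050060/216527149
73923679009/3692341089
94000118693050/4695119416053
6989905312148233007/349131901147967818
3032174971645028517231/151451123468561252282
94186498187641689051925/4704428701998362151021

APPEND 20: p_0 = 20·1 + 0 = 20, q_0 = 20·0 + 1 = 1 → 20/1
APPEND 48: p_1 = 48·20 + 1 = 961, q_1 = 48·1 + 0 = 48 → 961/48
APPEND 24: p_2 = 24·961 + 20 = 23084, q_2 = 24·48 + 1 = 1153 → 23084/1153
APPEND 16: p_3 = 16·23084 + 961 = 370305, q_3 = 16·1153 + 48 = 18496 → 370305/18496
APPEND 17: p_4 = 17·370305 + 23084 = 6318269, q_4 = 17·18496 + 1153 = 315585 → 6318269/315585
APPEND 36: p_5 = 36·6318269 + 370305 = 227827989, q_5 = 36·315585 + 18496 = 11379556 → 227827989/11379556
APPEND 19: p_6 = 19·227827989 + 6318269 = 4335050060, q_6 = 19·11379556 + 315585 = 216527149 → 4335050060/216527149
APPEND 17: p_7 = 17·4335050060 + 227827989 = 73923679009, q_7 = 17·216527149 + 11379556 = 3692341089 → 73923679009/3692341089
APPEND 47: p_8 = 47·73923679009 + 4335050060 = 3478747963483, q_8 = 47·3692341089 + 216527149 = 173756558332 → 3478747963483/173756558332
APPEND 27: p_9 = 27·3478747963483 + 73923679009 = 94000118693050, q_9 = 27·173756558332 + 3692341089 = 4695119416053 → 94000118693050/4695119416053
APPEND 21: p_10 = 21·94000118693050 + 3478747963483 = 1977481240517533, q_10 = 21·4695119416053 + 173756558332 = 98771264295445 → 1977481240517533/98771264295445
APPEND 29: p_11 = 29·1977481240517533 + 94000118693050 = 57440956093701507, q_11 = 29·98771264295445 + 4695119416053 = 2869061783983958 → 57440956093701507/2869061783983958
APPEND 6: p_12 = 6·57440956093701507 + 1977481240517533 = 346623217802726575, q_12 = 6·2869061783983958 + 98771264295445 = 17313141968199193 → 346623217802726575/17313141968199193
APPEND 20: p_13 = 20·346623217802726575 + 57440956093701507 = 6989905312148233007, q_13 = 20·17313141968199193 + 2869061783983958 = 349131901147967818 → 6989905312148233007/349131901147967818
APPEND 27: p_14 = 27·6989905312148233007 + 346623217802726575 = 189074066645805017764, q_14 = 27·349131901147967818 + 17313141968199193 = 9443874472963330279 → 189074066645805017764/9443874472963330279
APPEND 16: p_15 = 16·189074066645805017764 + 6989905312148233007 = 3032174971645028517231, q_15 = 16·9443874472963330279 + 349131901147967818 = 151451123468561252282 → 3032174971645028517231/151451123468561252282
APPEND 31: p_16 = 31·3032174971645028517231 + 189074066645805017764 = 94186498187641689051925, q_16 = 31·151451123468561252282 + 9443874472963330279 = 4704428701998362151021 → 94186498187641689051925/4704428701998362151021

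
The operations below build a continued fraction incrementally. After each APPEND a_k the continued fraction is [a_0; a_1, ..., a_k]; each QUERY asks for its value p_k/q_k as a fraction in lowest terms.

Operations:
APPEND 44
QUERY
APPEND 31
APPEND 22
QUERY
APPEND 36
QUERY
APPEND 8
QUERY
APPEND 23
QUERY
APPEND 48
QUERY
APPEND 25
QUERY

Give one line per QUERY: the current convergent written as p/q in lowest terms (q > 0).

APPEND 44: p_0 = 44·1 + 0 = 44, q_0 = 44·0 + 1 = 1 → 44/1
APPEND 31: p_1 = 31·44 + 1 = 1365, q_1 = 31·1 + 0 = 31 → 1365/31
APPEND 22: p_2 = 22·1365 + 44 = 30074, q_2 = 22·31 + 1 = 683 → 30074/683
APPEND 36: p_3 = 36·30074 + 1365 = 1084029, q_3 = 36·683 + 31 = 24619 → 1084029/24619
APPEND 8: p_4 = 8·1084029 + 30074 = 8702306, q_4 = 8·24619 + 683 = 197635 → 8702306/197635
APPEND 23: p_5 = 23·8702306 + 1084029 = 201237067, q_5 = 23·197635 + 24619 = 4570224 → 201237067/4570224
APPEND 48: p_6 = 48·201237067 + 8702306 = 9668081522, q_6 = 48·4570224 + 197635 = 219568387 → 9668081522/219568387
APPEND 25: p_7 = 25·9668081522 + 201237067 = 241903275117, q_7 = 25·219568387 + 4570224 = 5493779899 → 241903275117/5493779899

44/1
30074/683
1084029/24619
8702306/197635
201237067/4570224
9668081522/219568387
241903275117/5493779899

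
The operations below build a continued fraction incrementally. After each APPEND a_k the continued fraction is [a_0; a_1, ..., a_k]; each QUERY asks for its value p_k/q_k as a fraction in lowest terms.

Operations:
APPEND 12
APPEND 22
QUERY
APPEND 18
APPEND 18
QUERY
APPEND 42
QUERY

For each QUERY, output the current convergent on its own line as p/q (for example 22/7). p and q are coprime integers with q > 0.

APPEND 12: p_0 = 12·1 + 0 = 12, q_0 = 12·0 + 1 = 1 → 12/1
APPEND 22: p_1 = 22·12 + 1 = 265, q_1 = 22·1 + 0 = 22 → 265/22
APPEND 18: p_2 = 18·265 + 12 = 4782, q_2 = 18·22 + 1 = 397 → 4782/397
APPEND 18: p_3 = 18·4782 + 265 = 86341, q_3 = 18·397 + 22 = 7168 → 86341/7168
APPEND 42: p_4 = 42·86341 + 4782 = 3631104, q_4 = 42·7168 + 397 = 301453 → 3631104/301453

265/22
86341/7168
3631104/301453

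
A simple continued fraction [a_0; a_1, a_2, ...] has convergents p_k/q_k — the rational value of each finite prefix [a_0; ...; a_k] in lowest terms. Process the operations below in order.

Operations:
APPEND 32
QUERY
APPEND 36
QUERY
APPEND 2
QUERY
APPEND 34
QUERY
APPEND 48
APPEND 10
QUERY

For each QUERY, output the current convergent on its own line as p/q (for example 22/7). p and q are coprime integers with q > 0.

APPEND 32: p_0 = 32·1 + 0 = 32, q_0 = 32·0 + 1 = 1 → 32/1
APPEND 36: p_1 = 36·32 + 1 = 1153, q_1 = 36·1 + 0 = 36 → 1153/36
APPEND 2: p_2 = 2·1153 + 32 = 2338, q_2 = 2·36 + 1 = 73 → 2338/73
APPEND 34: p_3 = 34·2338 + 1153 = 80645, q_3 = 34·73 + 36 = 2518 → 80645/2518
APPEND 48: p_4 = 48·80645 + 2338 = 3873298, q_4 = 48·2518 + 73 = 120937 → 3873298/120937
APPEND 10: p_5 = 10·3873298 + 80645 = 38813625, q_5 = 10·120937 + 2518 = 1211888 → 38813625/1211888

32/1
1153/36
2338/73
80645/2518
38813625/1211888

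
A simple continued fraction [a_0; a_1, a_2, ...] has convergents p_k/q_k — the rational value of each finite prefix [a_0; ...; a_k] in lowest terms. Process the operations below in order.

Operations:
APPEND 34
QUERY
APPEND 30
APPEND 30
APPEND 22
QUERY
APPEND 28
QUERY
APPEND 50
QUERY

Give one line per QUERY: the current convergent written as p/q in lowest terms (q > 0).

APPEND 34: p_0 = 34·1 + 0 = 34, q_0 = 34·0 + 1 = 1 → 34/1
APPEND 30: p_1 = 30·34 + 1 = 1021, q_1 = 30·1 + 0 = 30 → 1021/30
APPEND 30: p_2 = 30·1021 + 34 = 30664, q_2 = 30·30 + 1 = 901 → 30664/901
APPEND 22: p_3 = 22·30664 + 1021 = 675629, q_3 = 22·901 + 30 = 19852 → 675629/19852
APPEND 28: p_4 = 28·675629 + 30664 = 18948276, q_4 = 28·19852 + 901 = 556757 → 18948276/556757
APPEND 50: p_5 = 50·18948276 + 675629 = 948089429, q_5 = 50·556757 + 19852 = 27857702 → 948089429/27857702

34/1
675629/19852
18948276/556757
948089429/27857702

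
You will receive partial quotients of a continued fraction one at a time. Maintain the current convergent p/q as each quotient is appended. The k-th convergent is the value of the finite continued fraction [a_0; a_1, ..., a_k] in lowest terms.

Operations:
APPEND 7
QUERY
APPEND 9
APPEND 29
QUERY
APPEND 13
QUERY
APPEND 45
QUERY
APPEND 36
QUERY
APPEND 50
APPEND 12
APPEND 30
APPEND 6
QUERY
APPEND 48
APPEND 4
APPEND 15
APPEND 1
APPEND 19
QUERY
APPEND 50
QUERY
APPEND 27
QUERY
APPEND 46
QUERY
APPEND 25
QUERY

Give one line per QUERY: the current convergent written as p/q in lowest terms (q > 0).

7/1
1863/262
24283/3415
1094598/153937
39429811/5545147
4303427248135/605205454693
270004814372191513/37971685595995243
13513782630058356280/1900488724374565503
365142135825947811073/51351167243709263824
16810052030623657665638/2364054181935000701407
420616442901417389452023/59152705715618726798999

APPEND 7: p_0 = 7·1 + 0 = 7, q_0 = 7·0 + 1 = 1 → 7/1
APPEND 9: p_1 = 9·7 + 1 = 64, q_1 = 9·1 + 0 = 9 → 64/9
APPEND 29: p_2 = 29·64 + 7 = 1863, q_2 = 29·9 + 1 = 262 → 1863/262
APPEND 13: p_3 = 13·1863 + 64 = 24283, q_3 = 13·262 + 9 = 3415 → 24283/3415
APPEND 45: p_4 = 45·24283 + 1863 = 1094598, q_4 = 45·3415 + 262 = 153937 → 1094598/153937
APPEND 36: p_5 = 36·1094598 + 24283 = 39429811, q_5 = 36·153937 + 3415 = 5545147 → 39429811/5545147
APPEND 50: p_6 = 50·39429811 + 1094598 = 1972585148, q_6 = 50·5545147 + 153937 = 277411287 → 1972585148/277411287
APPEND 12: p_7 = 12·1972585148 + 39429811 = 23710451587, q_7 = 12·277411287 + 5545147 = 3334480591 → 23710451587/3334480591
APPEND 30: p_8 = 30·23710451587 + 1972585148 = 713286132758, q_8 = 30·3334480591 + 277411287 = 100311829017 → 713286132758/100311829017
APPEND 6: p_9 = 6·713286132758 + 23710451587 = 4303427248135, q_9 = 6·100311829017 + 3334480591 = 605205454693 → 4303427248135/605205454693
APPEND 48: p_10 = 48·4303427248135 + 713286132758 = 207277794043238, q_10 = 48·605205454693 + 100311829017 = 29150173654281 → 207277794043238/29150173654281
APPEND 4: p_11 = 4·207277794043238 + 4303427248135 = 833414603421087, q_11 = 4·29150173654281 + 605205454693 = 117205900071817 → 833414603421087/117205900071817
APPEND 15: p_12 = 15·833414603421087 + 207277794043238 = 12708496845359543, q_12 = 15·117205900071817 + 29150173654281 = 1787238674731536 → 12708496845359543/1787238674731536
APPEND 1: p_13 = 1·12708496845359543 + 833414603421087 = 13541911448780630, q_13 = 1·1787238674731536 + 117205900071817 = 1904444574803353 → 13541911448780630/1904444574803353
APPEND 19: p_14 = 19·13541911448780630 + 12708496845359543 = 270004814372191513, q_14 = 19·1904444574803353 + 1787238674731536 = 37971685595995243 → 270004814372191513/37971685595995243
APPEND 50: p_15 = 50·270004814372191513 + 13541911448780630 = 13513782630058356280, q_15 = 50·37971685595995243 + 1904444574803353 = 1900488724374565503 → 13513782630058356280/1900488724374565503
APPEND 27: p_16 = 27·13513782630058356280 + 270004814372191513 = 365142135825947811073, q_16 = 27·1900488724374565503 + 37971685595995243 = 51351167243709263824 → 365142135825947811073/51351167243709263824
APPEND 46: p_17 = 46·365142135825947811073 + 13513782630058356280 = 16810052030623657665638, q_17 = 46·51351167243709263824 + 1900488724374565503 = 2364054181935000701407 → 16810052030623657665638/2364054181935000701407
APPEND 25: p_18 = 25·16810052030623657665638 + 365142135825947811073 = 420616442901417389452023, q_18 = 25·2364054181935000701407 + 51351167243709263824 = 59152705715618726798999 → 420616442901417389452023/59152705715618726798999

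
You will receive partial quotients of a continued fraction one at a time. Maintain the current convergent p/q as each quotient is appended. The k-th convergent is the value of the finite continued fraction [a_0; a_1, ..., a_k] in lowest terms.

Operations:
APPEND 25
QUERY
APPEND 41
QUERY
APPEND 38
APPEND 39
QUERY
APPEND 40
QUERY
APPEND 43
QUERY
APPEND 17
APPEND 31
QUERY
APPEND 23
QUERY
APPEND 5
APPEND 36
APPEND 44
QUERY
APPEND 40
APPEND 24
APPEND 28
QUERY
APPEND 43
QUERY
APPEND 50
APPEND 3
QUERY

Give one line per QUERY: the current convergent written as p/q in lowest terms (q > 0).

APPEND 25: p_0 = 25·1 + 0 = 25, q_0 = 25·0 + 1 = 1 → 25/1
APPEND 41: p_1 = 41·25 + 1 = 1026, q_1 = 41·1 + 0 = 41 → 1026/41
APPEND 38: p_2 = 38·1026 + 25 = 39013, q_2 = 38·41 + 1 = 1559 → 39013/1559
APPEND 39: p_3 = 39·39013 + 1026 = 1522533, q_3 = 39·1559 + 41 = 60842 → 1522533/60842
APPEND 40: p_4 = 40·1522533 + 39013 = 60940333, q_4 = 40·60842 + 1559 = 2435239 → 60940333/2435239
APPEND 43: p_5 = 43·60940333 + 1522533 = 2621956852, q_5 = 43·2435239 + 60842 = 104776119 → 2621956852/104776119
APPEND 17: p_6 = 17·2621956852 + 60940333 = 44634206817, q_6 = 17·104776119 + 2435239 = 1783629262 → 44634206817/1783629262
APPEND 31: p_7 = 31·44634206817 + 2621956852 = 1386282368179, q_7 = 31·1783629262 + 104776119 = 55397283241 → 1386282368179/55397283241
APPEND 23: p_8 = 23·1386282368179 + 44634206817 = 31929128674934, q_8 = 23·55397283241 + 1783629262 = 1275921143805 → 31929128674934/1275921143805
APPEND 5: p_9 = 5·31929128674934 + 1386282368179 = 161031925742849, q_9 = 5·1275921143805 + 55397283241 = 6435003002266 → 161031925742849/6435003002266
APPEND 36: p_10 = 36·161031925742849 + 31929128674934 = 5829078455417498, q_10 = 36·6435003002266 + 1275921143805 = 232936029225381 → 5829078455417498/232936029225381
APPEND 44: p_11 = 44·5829078455417498 + 161031925742849 = 256640483964112761, q_11 = 44·232936029225381 + 6435003002266 = 10255620288919030 → 256640483964112761/10255620288919030
APPEND 40: p_12 = 40·256640483964112761 + 5829078455417498 = 10271448437019927938, q_12 = 40·10255620288919030 + 232936029225381 = 410457747585986581 → 10271448437019927938/410457747585986581
APPEND 24: p_13 = 24·10271448437019927938 + 256640483964112761 = 246771402972442383273, q_13 = 24·410457747585986581 + 10255620288919030 = 9861241562352596974 → 246771402972442383273/9861241562352596974
APPEND 28: p_14 = 28·246771402972442383273 + 10271448437019927938 = 6919870731665406659582, q_14 = 28·9861241562352596974 + 410457747585986581 = 276525221493458701853 → 6919870731665406659582/276525221493458701853
APPEND 43: p_15 = 43·6919870731665406659582 + 246771402972442383273 = 297801212864584928745299, q_15 = 43·276525221493458701853 + 9861241562352596974 = 11900445765781076776653 → 297801212864584928745299/11900445765781076776653
APPEND 50: p_16 = 50·297801212864584928745299 + 6919870731665406659582 = 14896980513960911843924532, q_16 = 50·11900445765781076776653 + 276525221493458701853 = 595298813510547297534503 → 14896980513960911843924532/595298813510547297534503
APPEND 3: p_17 = 3·14896980513960911843924532 + 297801212864584928745299 = 44988742754747320460518895, q_17 = 3·595298813510547297534503 + 11900445765781076776653 = 1797796886297422969380162 → 44988742754747320460518895/1797796886297422969380162

25/1
1026/41
1522533/60842
60940333/2435239
2621956852/104776119
1386282368179/55397283241
31929128674934/1275921143805
256640483964112761/10255620288919030
6919870731665406659582/276525221493458701853
297801212864584928745299/11900445765781076776653
44988742754747320460518895/1797796886297422969380162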